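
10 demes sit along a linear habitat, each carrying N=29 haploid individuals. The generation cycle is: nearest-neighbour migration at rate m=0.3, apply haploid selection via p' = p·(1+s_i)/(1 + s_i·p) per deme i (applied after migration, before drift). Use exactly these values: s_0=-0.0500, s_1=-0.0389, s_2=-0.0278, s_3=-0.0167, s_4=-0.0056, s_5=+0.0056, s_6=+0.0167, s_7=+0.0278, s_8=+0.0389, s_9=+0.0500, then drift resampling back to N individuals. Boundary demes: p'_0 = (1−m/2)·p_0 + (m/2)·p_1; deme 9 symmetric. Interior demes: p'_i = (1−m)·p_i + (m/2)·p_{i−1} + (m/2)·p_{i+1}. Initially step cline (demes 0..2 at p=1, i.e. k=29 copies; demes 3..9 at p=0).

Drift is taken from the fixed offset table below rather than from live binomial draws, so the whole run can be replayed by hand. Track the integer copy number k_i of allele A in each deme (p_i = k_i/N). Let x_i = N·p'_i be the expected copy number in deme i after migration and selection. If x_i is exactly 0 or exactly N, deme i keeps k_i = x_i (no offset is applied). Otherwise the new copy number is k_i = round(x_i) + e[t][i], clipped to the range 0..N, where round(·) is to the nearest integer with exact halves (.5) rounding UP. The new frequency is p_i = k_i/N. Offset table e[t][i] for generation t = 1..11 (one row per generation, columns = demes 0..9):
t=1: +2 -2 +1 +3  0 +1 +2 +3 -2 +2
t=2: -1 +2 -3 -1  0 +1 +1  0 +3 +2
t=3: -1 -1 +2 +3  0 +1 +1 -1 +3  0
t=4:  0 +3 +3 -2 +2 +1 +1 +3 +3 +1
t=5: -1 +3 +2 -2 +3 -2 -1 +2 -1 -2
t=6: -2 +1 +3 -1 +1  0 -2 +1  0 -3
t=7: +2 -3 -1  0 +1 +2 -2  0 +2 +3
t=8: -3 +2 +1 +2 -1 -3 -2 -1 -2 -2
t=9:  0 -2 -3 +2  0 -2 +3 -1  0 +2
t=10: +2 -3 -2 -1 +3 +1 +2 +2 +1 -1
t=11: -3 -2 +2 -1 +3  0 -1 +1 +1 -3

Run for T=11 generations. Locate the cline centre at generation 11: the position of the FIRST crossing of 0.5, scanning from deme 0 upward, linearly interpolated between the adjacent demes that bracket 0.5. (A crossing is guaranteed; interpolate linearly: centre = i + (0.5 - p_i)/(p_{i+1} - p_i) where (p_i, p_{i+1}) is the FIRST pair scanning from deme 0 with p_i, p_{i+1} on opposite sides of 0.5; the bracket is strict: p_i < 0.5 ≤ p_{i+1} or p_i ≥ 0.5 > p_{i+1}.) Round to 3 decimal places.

t=0: k=[29 29 29 0 0 0 0 0 0 0]
t=1: x=[29.0000 29.0000 24.5447 4.2881 0.0000 0.0000 0.0000 0.0000 0.0000 0.0000] k=[29 29 26 7 0 0 0 0 0 0]
t=2: x=[29.0000 28.5321 23.4750 8.6971 1.0443 0.0000 0.0000 0.0000 0.0000 0.0000] k=[29 29 20 8 1 0 0 0 0 0]
t=3: x=[29.0000 27.5980 19.3695 8.6474 1.8901 0.1508 0.0000 0.0000 0.0000 0.0000] k=[29 27 21 12 2 1 0 0 0 0]
t=4: x=[28.6844 26.3045 20.3802 11.7322 3.3334 1.0054 0.1525 0.0000 0.0000 0.0000] k=[29 29 23 10 5 2 1 0 0 0]
t=5: x=[29.0000 28.0647 21.7985 11.0845 5.2757 2.3119 1.0161 0.1541 0.0000 0.0000] k=[29 29 24 9 8 0 0 2 0 0]
t=6: x=[29.0000 28.2205 22.3567 10.9848 6.9204 1.2064 0.3050 1.4370 0.3115 0.0000] k=[29 29 25 10 8 1 0 2 0 0]
t=7: x=[29.0000 28.3762 23.2206 11.8319 7.2195 1.9099 0.4574 1.4370 0.3115 0.0000] k=[29 25 22 12 8 4 0 1 2 0]
t=8: x=[28.3691 25.0156 20.7850 12.7795 7.9675 4.0193 0.7622 1.0268 1.6070 0.3148] k=[25 27 22 15 7 1 0 0 0 0]
t=9: x=[25.1312 25.8400 21.5449 14.7280 7.2694 1.7592 0.1525 0.0000 0.0000 0.0000] k=[25 24 19 17 7 0 3 0 0 0]
t=10: x=[24.6642 23.2185 19.2686 15.6788 7.4190 1.5080 2.1325 0.4623 0.0000 0.0000] k=[27 20 17 15 10 3 4 2 0 0]
t=11: x=[25.8071 20.3613 16.9519 14.4279 9.6638 4.2201 3.6019 2.0517 0.3115 0.0000] k=[23 18 19 13 13 4 3 3 1 0]

2.750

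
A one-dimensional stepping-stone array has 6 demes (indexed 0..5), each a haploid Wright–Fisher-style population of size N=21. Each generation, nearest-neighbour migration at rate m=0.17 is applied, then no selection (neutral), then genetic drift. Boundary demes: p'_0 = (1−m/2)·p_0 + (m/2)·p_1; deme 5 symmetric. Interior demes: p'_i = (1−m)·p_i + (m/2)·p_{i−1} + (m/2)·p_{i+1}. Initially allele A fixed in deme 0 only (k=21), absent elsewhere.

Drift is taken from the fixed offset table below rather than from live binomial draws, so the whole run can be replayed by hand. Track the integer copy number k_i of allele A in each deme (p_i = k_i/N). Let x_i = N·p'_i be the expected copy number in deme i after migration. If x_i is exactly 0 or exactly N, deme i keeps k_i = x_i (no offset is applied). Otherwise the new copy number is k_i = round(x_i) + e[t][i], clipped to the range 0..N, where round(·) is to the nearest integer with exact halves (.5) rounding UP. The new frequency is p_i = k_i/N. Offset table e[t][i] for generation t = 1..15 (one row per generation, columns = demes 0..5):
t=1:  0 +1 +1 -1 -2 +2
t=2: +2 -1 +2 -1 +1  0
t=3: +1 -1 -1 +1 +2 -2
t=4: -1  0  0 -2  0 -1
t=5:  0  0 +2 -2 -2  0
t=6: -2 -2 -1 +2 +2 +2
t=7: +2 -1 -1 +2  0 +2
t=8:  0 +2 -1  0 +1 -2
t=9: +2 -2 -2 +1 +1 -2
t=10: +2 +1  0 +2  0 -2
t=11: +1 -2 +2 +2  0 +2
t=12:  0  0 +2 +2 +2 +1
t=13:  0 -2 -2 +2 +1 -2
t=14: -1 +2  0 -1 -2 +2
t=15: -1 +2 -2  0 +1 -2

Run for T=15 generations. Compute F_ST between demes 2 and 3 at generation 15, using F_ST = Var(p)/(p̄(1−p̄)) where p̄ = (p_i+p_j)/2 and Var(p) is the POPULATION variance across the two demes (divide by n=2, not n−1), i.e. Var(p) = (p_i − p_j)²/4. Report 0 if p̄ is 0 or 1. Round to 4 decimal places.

t=0: k=[21 0 0 0 0 0]
t=1: x=[19.2150 1.7850 0.0000 0.0000 0.0000 0.0000] k=[19 3 0 0 0 0]
t=2: x=[17.6400 4.1050 0.2550 0.0000 0.0000 0.0000] k=[20 3 2 0 0 0]
t=3: x=[18.5550 4.3600 1.9150 0.1700 0.0000 0.0000] k=[20 3 1 1 0 0]
t=4: x=[18.5550 4.2750 1.1700 0.9150 0.0850 0.0000] k=[18 4 1 0 0 0]
t=5: x=[16.8100 4.9350 1.1700 0.0850 0.0000 0.0000] k=[17 5 3 0 0 0]
t=6: x=[15.9800 5.8500 2.9150 0.2550 0.0000 0.0000] k=[14 4 2 2 0 0]
t=7: x=[13.1500 4.6800 2.1700 1.8300 0.1700 0.0000] k=[15 4 1 4 0 0]
t=8: x=[14.0650 4.6800 1.5100 3.4050 0.3400 0.0000] k=[14 7 1 3 1 0]
t=9: x=[13.4050 7.0850 1.6800 2.6600 1.0850 0.0850] k=[15 5 0 4 2 0]
t=10: x=[14.1500 5.4250 0.7650 3.4900 2.0000 0.1700] k=[16 6 1 5 2 0]
t=11: x=[15.1500 6.4250 1.7650 4.4050 2.0850 0.1700] k=[16 4 4 6 2 2]
t=12: x=[14.9800 5.0200 4.1700 5.4900 2.3400 2.0000] k=[15 5 6 7 4 3]
t=13: x=[14.1500 5.9350 6.0000 6.6600 4.1700 3.0850] k=[14 4 4 9 5 1]
t=14: x=[13.1500 4.8500 4.4250 8.2350 5.0000 1.3400] k=[12 7 4 7 3 3]
t=15: x=[11.5750 7.1700 4.5100 6.4050 3.3400 3.0000] k=[11 9 3 6 4 1]

0.0303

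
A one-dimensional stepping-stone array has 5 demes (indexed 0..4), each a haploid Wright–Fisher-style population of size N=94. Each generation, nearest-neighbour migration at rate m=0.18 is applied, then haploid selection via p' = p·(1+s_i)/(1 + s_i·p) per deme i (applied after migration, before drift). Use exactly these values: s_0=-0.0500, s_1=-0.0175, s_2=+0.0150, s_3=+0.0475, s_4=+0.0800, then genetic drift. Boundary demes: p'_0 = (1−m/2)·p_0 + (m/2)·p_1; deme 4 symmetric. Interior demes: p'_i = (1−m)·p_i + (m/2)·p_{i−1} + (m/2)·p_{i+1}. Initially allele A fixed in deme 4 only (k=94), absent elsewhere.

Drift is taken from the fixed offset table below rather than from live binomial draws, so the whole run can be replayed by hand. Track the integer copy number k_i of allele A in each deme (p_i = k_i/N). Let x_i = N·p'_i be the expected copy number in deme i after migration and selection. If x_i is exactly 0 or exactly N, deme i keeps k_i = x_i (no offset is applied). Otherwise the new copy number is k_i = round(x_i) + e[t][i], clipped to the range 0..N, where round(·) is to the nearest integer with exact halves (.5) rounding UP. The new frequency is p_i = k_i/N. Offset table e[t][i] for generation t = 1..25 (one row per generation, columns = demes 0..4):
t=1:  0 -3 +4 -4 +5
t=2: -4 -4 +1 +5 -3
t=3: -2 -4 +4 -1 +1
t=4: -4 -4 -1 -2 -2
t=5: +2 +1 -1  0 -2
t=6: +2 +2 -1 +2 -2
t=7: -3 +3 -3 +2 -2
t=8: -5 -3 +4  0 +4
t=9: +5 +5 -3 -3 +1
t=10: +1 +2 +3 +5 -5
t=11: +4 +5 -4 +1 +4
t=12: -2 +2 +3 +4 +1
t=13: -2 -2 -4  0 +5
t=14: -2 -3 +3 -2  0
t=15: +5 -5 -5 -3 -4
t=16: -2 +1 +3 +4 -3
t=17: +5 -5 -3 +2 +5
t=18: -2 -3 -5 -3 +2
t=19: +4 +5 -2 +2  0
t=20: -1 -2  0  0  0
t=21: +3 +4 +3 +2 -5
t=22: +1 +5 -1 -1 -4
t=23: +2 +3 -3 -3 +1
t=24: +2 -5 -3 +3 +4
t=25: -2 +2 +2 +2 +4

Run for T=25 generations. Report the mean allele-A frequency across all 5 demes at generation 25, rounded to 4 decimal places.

0.3830

t=0: k=[0 0 0 0 94]
t=1: x=[0.0000 0.0000 0.0000 8.8241 86.1141] k=[0 0 0 5 91]
t=2: x=[0.0000 0.0000 0.4567 12.7943 83.9707] k=[0 0 1 18 81]
t=3: x=[0.0000 0.0884 2.4756 22.9351 76.4548] k=[0 0 6 22 77]
t=4: x=[0.0000 0.5306 6.9958 26.3816 73.3182] k=[0 0 6 24 71]
t=5: x=[0.0000 0.5306 7.1781 27.5041 68.2342] k=[0 2 6 28 66]
t=6: x=[0.1710 2.1427 7.7249 30.3864 64.1688] k=[2 4 7 32 62]
t=7: x=[2.0734 4.0215 9.1017 33.4430 60.9671] k=[0 7 6 35 59]
t=8: x=[0.5987 6.1773 8.8183 35.5701 58.5546] k=[0 3 13 36 63]
t=9: x=[0.2565 3.5689 14.3501 37.3999 62.2088] k=[5 9 11 34 63]
t=10: x=[5.1066 8.6799 13.0565 35.5600 62.0330] k=[6 11 16 41 57]
t=11: x=[6.1486 10.8297 18.0158 41.2611 57.2956] k=[10 16 14 42 61]
t=12: x=[10.0695 15.0554 16.9054 42.2668 60.9573] k=[8 17 20 46 62]
t=13: x=[8.4089 16.2217 22.3224 46.1896 62.1990] k=[6 14 18 46 67]
t=14: x=[6.4069 13.4354 20.3968 46.4599 66.6268] k=[4 10 23 44 67]
t=15: x=[4.3234 10.4647 23.9850 45.2679 66.4523] k=[9 5 19 42 62]
t=16: x=[8.2459 6.5122 20.0438 42.8095 61.8473] k=[6 8 23 47 59]
t=17: x=[5.8904 9.0249 24.0757 47.0104 59.6150] k=[11 4 21 49 65]
t=18: x=[9.9061 6.0591 22.2418 49.0094 65.1221] k=[8 3 17 46 67]
t=19: x=[7.2014 4.6316 18.5709 46.3698 66.6268] k=[11 10 17 48 67]
t=20: x=[10.4250 10.5535 19.3881 48.0104 66.8013] k=[9 9 19 48 67]
t=21: x=[8.5911 9.7447 20.9514 48.1903 66.8013] k=[12 14 24 50 62]
t=22: x=[11.6465 14.5021 25.7172 49.8279 62.5506] k=[13 20 25 49 59]
t=23: x=[13.0431 19.5453 26.9956 48.8297 59.7915] k=[15 23 24 46 61]
t=24: x=[15.0599 22.0704 26.1702 46.4599 61.3096] k=[17 17 23 49 65]
t=25: x=[16.2974 17.2895 25.0728 49.1892 65.1221] k=[14 19 27 51 69]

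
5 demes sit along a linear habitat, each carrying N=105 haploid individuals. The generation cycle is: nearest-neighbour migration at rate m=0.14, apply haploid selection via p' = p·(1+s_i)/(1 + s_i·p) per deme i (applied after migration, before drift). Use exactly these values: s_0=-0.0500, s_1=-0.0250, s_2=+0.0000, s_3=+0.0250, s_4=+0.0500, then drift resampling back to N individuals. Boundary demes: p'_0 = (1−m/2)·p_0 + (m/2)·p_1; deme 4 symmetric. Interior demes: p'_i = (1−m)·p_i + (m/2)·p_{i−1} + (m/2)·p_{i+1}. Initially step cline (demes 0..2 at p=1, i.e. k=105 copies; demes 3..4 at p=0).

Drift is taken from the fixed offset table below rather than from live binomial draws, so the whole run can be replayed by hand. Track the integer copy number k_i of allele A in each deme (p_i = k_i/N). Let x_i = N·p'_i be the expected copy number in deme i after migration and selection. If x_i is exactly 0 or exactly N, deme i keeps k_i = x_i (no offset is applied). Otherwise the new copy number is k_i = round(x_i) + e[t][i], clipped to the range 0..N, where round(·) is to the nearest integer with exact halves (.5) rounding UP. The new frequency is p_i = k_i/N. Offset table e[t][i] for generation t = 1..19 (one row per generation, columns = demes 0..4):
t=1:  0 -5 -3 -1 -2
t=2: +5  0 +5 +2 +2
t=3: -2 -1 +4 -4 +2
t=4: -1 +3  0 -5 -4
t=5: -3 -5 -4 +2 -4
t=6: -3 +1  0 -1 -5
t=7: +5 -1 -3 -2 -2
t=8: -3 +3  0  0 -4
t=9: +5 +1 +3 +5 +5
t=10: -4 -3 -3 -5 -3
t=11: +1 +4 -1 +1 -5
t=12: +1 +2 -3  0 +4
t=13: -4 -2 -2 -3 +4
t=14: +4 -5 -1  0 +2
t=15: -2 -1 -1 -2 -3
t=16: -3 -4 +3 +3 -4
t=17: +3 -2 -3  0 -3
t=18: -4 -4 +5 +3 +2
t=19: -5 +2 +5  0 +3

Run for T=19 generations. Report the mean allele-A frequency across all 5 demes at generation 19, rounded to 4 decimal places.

0.5352

t=0: k=[105 105 105 0 0]
t=1: x=[105.0000 105.0000 97.6500 7.5206 0.0000] k=[105 105 95 7 0]
t=2: x=[105.0000 104.2822 89.5400 12.9477 0.5144] k=[105 104 95 15 3]
t=3: x=[104.9263 103.4006 90.0300 20.1592 4.0246] k=[103 102 94 16 6]
t=4: x=[102.8233 101.4236 89.1000 21.1743 7.0126] k=[102 104 89 16 3]
t=5: x=[101.9938 102.7550 84.9400 20.6059 4.0979] k=[99 98 81 23 0]
t=6: x=[98.6299 96.6883 78.1300 25.9291 1.6892] k=[96 98 78 25 0]
t=7: x=[95.7149 96.2593 75.6900 27.4577 1.8360] k=[101 95 73 25 0]
t=8: x=[100.3577 93.6258 71.1800 27.1035 1.8360] k=[97 97 71 27 0]
t=9: x=[96.6126 94.9523 69.7400 28.7021 1.9827] k=[102 96 73 34 7]
t=10: x=[101.4062 94.5747 71.8800 35.4172 9.2952] k=[97 92 69 30 6]
t=11: x=[96.2472 90.4251 67.8800 31.5927 8.0346] k=[97 94 67 33 3]
t=12: x=[96.3933 92.0350 66.5100 33.8438 5.3420] k=[97 94 64 34 9]
t=13: x=[96.3933 91.8210 64.0000 34.9231 11.2300] k=[92 90 62 32 15]
t=14: x=[91.2589 87.8193 61.8600 33.4705 16.8694] k=[95 83 61 33 19]
t=15: x=[93.6511 81.8463 60.5800 34.5500 20.7813] k=[92 81 60 33 18]
t=16: x=[90.6046 79.8186 59.5800 34.4088 19.8227] k=[88 76 63 37 16]
t=17: x=[86.3875 75.3948 62.0900 37.9463 18.1922] k=[89 73 59 38 15]
t=18: x=[87.1323 72.5753 58.5100 38.4598 17.3036] k=[83 69 64 41 19]
t=19: x=[81.0860 69.0337 62.7400 41.6891 21.3581] k=[76 71 68 42 24]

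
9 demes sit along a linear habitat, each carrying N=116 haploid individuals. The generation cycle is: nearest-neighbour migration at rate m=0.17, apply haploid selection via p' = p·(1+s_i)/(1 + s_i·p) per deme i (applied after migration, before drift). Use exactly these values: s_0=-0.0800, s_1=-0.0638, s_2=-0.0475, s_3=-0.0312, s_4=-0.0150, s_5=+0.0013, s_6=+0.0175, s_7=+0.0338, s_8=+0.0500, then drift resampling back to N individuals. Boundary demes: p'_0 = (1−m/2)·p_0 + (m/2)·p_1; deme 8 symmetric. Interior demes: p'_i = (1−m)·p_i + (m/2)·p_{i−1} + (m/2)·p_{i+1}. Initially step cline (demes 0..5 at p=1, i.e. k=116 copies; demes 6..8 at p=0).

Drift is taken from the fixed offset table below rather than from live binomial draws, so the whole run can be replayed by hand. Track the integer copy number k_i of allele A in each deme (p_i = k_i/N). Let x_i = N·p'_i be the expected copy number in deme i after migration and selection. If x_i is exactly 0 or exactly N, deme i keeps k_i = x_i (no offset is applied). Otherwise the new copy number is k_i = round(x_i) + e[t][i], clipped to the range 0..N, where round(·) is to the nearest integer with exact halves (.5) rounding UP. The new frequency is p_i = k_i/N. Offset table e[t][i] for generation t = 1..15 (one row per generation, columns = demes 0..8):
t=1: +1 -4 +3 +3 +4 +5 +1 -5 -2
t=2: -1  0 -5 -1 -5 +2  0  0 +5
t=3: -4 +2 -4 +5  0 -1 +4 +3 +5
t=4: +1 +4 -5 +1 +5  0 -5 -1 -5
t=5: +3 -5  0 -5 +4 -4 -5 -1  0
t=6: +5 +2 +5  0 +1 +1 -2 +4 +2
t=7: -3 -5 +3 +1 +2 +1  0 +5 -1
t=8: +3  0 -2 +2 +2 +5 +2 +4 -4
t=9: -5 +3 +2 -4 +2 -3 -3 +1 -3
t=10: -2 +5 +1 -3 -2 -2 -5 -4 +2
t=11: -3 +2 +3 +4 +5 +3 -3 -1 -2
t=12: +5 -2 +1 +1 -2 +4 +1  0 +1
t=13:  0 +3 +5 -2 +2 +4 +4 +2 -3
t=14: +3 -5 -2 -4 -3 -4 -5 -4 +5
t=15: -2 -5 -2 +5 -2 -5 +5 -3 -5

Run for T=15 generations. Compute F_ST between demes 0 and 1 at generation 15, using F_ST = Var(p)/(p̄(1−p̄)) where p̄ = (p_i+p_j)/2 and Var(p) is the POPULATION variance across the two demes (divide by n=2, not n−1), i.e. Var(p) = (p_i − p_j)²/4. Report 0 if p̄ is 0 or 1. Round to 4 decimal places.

0.0220

t=0: k=[116 116 116 116 116 116 0 0 0]
t=1: x=[116.0000 116.0000 116.0000 116.0000 116.0000 106.1517 10.0176 0.0000 0.0000] k=[116 116 116 116 116 111 11 0 0]
t=2: x=[116.0000 116.0000 116.0000 116.0000 115.5686 102.9401 18.8371 0.9663 0.0000] k=[116 116 116 116 111 105 19 1 0]
t=3: x=[116.0000 116.0000 116.0000 115.5614 110.8410 98.2196 25.1197 2.5258 0.0892] k=[116 116 116 116 111 97 29 6 5]
t=4: x=[116.0000 116.0000 116.0000 115.5614 110.1516 92.4344 33.2349 8.1174 5.3276] k=[116 116 116 116 115 92 28 7 0]
t=5: x=[116.0000 116.0000 116.0000 115.9123 113.0874 88.5422 32.0559 8.4467 0.6246] k=[116 116 116 111 116 85 27 7 1]
t=6: x=[116.0000 116.0000 115.5539 111.7213 112.8946 82.7358 30.6194 8.4467 1.5845] k=[116 116 116 112 114 84 29 12 4]
t=7: x=[116.0000 116.0000 115.6431 112.4011 111.2111 81.9063 32.6353 13.1476 4.9041] k=[116 116 116 113 113 83 33 18 4]
t=8: x=[116.0000 116.0000 115.7323 113.1688 110.3696 81.3316 36.4070 18.5983 5.4373] k=[116 116 114 115 112 86 38 23 1]
t=9: x=[116.0000 115.8184 114.1694 114.6174 109.9590 84.1600 41.2651 23.0121 3.0098] k=[116 116 116 111 112 81 38 24 0]
t=10: x=[116.0000 116.0000 115.5539 111.3712 109.1837 80.0123 40.9233 23.7721 2.1401] k=[116 116 116 108 107 78 36 20 4]
t=11: x=[116.0000 116.0000 115.2863 108.3722 104.4639 76.9287 38.6558 20.5562 5.6150] k=[116 116 116 112 109 80 36 20 4]
t=12: x=[116.0000 116.0000 115.6431 111.9633 106.6610 78.7579 38.8268 20.5562 5.6150] k=[116 116 116 113 105 83 40 21 7]
t=13: x=[116.0000 116.0000 115.7323 112.4681 103.6441 81.2466 42.5061 22.0118 8.5692] k=[116 116 116 110 106 85 47 24 6]
t=14: x=[116.0000 116.0000 115.4647 109.9920 104.3981 83.5854 48.7647 25.0721 7.8809] k=[116 116 113 106 101 80 44 21 13]
t=15: x=[116.0000 115.7277 112.4985 105.8810 99.4265 78.7579 45.5842 22.8794 14.2798] k=[116 111 110 111 97 74 51 20 9]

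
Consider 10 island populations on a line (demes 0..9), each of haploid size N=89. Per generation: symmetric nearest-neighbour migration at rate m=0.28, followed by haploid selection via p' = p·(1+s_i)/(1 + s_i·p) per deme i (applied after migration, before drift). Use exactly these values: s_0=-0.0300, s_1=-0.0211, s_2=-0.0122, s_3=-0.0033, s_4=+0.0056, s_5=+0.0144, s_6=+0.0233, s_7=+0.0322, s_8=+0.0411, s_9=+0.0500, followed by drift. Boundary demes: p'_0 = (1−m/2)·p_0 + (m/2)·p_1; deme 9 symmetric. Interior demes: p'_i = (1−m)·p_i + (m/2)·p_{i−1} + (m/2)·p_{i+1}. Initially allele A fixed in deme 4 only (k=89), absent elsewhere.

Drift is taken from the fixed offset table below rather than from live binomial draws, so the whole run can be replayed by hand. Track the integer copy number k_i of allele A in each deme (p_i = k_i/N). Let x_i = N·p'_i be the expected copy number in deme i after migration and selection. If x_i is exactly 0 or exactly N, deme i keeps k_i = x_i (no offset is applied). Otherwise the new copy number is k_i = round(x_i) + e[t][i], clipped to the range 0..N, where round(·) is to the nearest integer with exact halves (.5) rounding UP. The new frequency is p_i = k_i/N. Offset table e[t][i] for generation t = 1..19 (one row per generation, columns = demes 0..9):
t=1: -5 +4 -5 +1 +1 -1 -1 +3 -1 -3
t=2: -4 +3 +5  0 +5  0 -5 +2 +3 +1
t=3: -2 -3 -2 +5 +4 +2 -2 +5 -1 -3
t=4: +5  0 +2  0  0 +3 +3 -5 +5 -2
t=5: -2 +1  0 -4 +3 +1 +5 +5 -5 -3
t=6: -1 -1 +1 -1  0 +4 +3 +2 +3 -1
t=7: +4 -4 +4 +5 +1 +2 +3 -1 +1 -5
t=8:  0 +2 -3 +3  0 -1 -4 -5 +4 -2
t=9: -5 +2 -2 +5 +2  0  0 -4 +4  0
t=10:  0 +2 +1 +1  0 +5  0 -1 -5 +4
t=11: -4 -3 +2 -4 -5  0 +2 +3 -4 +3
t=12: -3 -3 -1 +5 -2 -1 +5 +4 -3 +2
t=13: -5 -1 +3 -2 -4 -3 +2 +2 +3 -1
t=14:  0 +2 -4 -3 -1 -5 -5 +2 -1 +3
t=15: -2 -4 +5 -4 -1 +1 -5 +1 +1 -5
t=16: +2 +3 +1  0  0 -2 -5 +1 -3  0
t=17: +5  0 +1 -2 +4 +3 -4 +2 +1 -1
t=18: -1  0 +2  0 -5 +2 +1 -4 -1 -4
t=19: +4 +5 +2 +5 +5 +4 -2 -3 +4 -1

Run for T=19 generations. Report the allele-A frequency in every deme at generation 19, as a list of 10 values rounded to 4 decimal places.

t=0: k=[0 0 0 0 89 0 0 0 0 0]
t=1: x=[0.0000 0.0000 0.0000 12.4246 64.1801 12.6140 0.0000 0.0000 0.0000 0.0000] k=[0 0 0 13 65 12 0 0 0 0]
t=2: x=[0.0000 0.0000 1.7982 18.4117 50.4221 17.9440 1.7184 0.0000 0.0000 0.0000] k=[0 0 7 18 55 18 0 0 0 0]
t=3: x=[0.0000 0.9595 7.4755 21.5859 44.7642 20.8877 2.5770 0.0000 0.0000 0.0000] k=[0 0 5 27 49 23 1 0 0 0]
t=4: x=[0.0000 0.6853 7.2973 26.9379 42.4040 23.8085 4.0276 0.1445 0.0000 0.0000] k=[0 1 9 27 42 27 7 0 0 0]
t=5: x=[0.1358 1.9391 10.2878 26.5184 37.9215 26.5657 9.0047 1.0112 0.0000 0.0000] k=[0 3 10 23 41 28 14 6 0 0]
t=6: x=[0.4075 3.4878 10.7237 23.6426 36.7805 28.1344 15.1270 6.4675 0.8742 0.0000] k=[0 2 12 23 37 32 18 8 4 0]
t=7: x=[0.2716 3.0564 12.0119 23.3630 34.4579 31.0283 18.9006 9.0956 4.1567 0.5878] k=[4 0 16 28 35 33 22 8 5 0]
t=8: x=[3.3407 2.7427 15.2840 27.2375 33.8571 32.0326 21.9588 9.8133 4.9033 0.7347] k=[3 5 12 30 34 31 18 5 9 0]
t=9: x=[3.1851 5.5873 13.3997 27.9766 33.1361 29.8831 18.3330 7.5974 7.4504 1.3221] k=[0 8 11 33 35 30 18 4 11 1]
t=10: x=[1.0868 7.1584 13.5187 30.1341 34.1374 29.3003 18.0491 7.1455 8.9387 2.5166] k=[1 9 15 31 34 34 18 6 4 7]
t=11: x=[2.0579 8.5537 16.2364 29.1152 33.6968 32.0526 18.9006 7.6179 4.8826 6.8836] k=[0 6 18 25 29 32 21 11 1 10]
t=12: x=[0.8150 6.7066 17.1296 24.5212 28.9690 30.3252 21.5135 11.3092 3.8040 9.1322] k=[0 4 16 30 27 29 27 15 1 11]
t=13: x=[0.5433 5.0181 16.1174 27.5571 27.8067 28.7174 26.0221 15.1135 4.5301 10.0259] k=[0 4 19 26 24 26 28 17 8 9]
t=14: x=[0.5433 5.4302 17.7053 24.6810 24.6594 26.2639 26.6076 17.7256 9.7440 9.2569] k=[1 7 14 22 24 21 22 20 9 12]
t=15: x=[1.7859 7.0012 13.9946 21.1067 23.3962 21.7944 21.9588 19.2132 11.3530 12.0804] k=[0 3 19 17 22 23 17 20 12 7]
t=16: x=[0.4075 4.7237 16.3158 17.9326 21.5310 22.2578 18.5966 18.9280 12.8567 8.0502] k=[2 8 17 18 22 20 14 20 10 8]
t=17: x=[2.7574 8.2588 15.7205 18.3718 21.2502 19.6581 15.9797 18.2148 11.5179 8.6537] k=[8 8 17 16 25 23 12 20 13 8]
t=18: x=[7.7810 9.0846 15.4427 17.3538 23.5566 21.9758 14.9442 18.3575 13.7415 9.0906] k=[7 9 17 17 19 24 16 14 13 5]
t=19: x=[7.0790 9.6549 15.7205 17.2340 19.5049 22.4189 17.1567 14.5210 12.4449 6.4040] k=[11 15 18 22 25 26 15 12 16 5]

[0.1236, 0.1685, 0.2022, 0.2472, 0.2809, 0.2921, 0.1685, 0.1348, 0.1798, 0.0562]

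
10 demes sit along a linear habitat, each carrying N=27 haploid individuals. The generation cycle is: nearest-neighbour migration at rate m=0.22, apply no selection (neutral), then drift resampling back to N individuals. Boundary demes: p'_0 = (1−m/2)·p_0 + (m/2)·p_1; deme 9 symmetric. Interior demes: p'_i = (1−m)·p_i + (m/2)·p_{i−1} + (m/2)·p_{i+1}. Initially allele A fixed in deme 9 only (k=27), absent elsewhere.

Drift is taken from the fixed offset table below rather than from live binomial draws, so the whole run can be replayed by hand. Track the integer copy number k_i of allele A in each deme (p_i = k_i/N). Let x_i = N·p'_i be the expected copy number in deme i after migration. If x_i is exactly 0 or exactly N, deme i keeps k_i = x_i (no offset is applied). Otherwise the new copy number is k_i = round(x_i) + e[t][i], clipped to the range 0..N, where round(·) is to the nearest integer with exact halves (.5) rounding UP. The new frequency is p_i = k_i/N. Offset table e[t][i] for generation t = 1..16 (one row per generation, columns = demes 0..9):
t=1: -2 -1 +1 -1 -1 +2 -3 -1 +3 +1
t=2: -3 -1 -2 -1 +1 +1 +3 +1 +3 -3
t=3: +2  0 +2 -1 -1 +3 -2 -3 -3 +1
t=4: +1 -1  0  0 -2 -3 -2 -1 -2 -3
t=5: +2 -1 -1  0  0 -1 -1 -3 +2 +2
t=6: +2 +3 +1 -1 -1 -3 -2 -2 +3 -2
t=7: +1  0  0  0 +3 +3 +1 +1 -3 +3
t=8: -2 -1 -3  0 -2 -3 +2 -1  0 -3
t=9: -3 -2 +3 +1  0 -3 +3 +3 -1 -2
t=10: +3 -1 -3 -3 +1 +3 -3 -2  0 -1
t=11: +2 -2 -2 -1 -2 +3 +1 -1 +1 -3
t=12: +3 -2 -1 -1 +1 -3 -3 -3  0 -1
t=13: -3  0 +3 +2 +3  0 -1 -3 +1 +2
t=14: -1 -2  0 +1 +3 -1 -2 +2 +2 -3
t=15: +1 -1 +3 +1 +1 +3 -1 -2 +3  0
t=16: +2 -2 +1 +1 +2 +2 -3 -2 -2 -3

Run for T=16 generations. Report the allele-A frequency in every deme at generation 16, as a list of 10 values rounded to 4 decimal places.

t=0: k=[0 0 0 0 0 0 0 0 0 27]
t=1: x=[0.0000 0.0000 0.0000 0.0000 0.0000 0.0000 0.0000 0.0000 2.9700 24.0300] k=[0 0 0 0 0 0 0 0 6 25]
t=2: x=[0.0000 0.0000 0.0000 0.0000 0.0000 0.0000 0.0000 0.6600 7.4300 22.9100] k=[0 0 0 0 0 0 0 2 10 20]
t=3: x=[0.0000 0.0000 0.0000 0.0000 0.0000 0.0000 0.2200 2.6600 10.2200 18.9000] k=[0 0 0 0 0 0 0 0 7 20]
t=4: x=[0.0000 0.0000 0.0000 0.0000 0.0000 0.0000 0.0000 0.7700 7.6600 18.5700] k=[0 0 0 0 0 0 0 0 6 16]
t=5: x=[0.0000 0.0000 0.0000 0.0000 0.0000 0.0000 0.0000 0.6600 6.4400 14.9000] k=[0 0 0 0 0 0 0 0 8 17]
t=6: x=[0.0000 0.0000 0.0000 0.0000 0.0000 0.0000 0.0000 0.8800 8.1100 16.0100] k=[0 0 0 0 0 0 0 0 11 14]
t=7: x=[0.0000 0.0000 0.0000 0.0000 0.0000 0.0000 0.0000 1.2100 10.1200 13.6700] k=[0 0 0 0 0 0 0 2 7 17]
t=8: x=[0.0000 0.0000 0.0000 0.0000 0.0000 0.0000 0.2200 2.3300 7.5500 15.9000] k=[0 0 0 0 0 0 2 1 8 13]
t=9: x=[0.0000 0.0000 0.0000 0.0000 0.0000 0.2200 1.6700 1.8800 7.7800 12.4500] k=[0 0 0 0 0 0 5 5 7 10]
t=10: x=[0.0000 0.0000 0.0000 0.0000 0.0000 0.5500 4.4500 5.2200 7.1100 9.6700] k=[0 0 0 0 0 4 1 3 7 9]
t=11: x=[0.0000 0.0000 0.0000 0.0000 0.4400 3.2300 1.5500 3.2200 6.7800 8.7800] k=[0 0 0 0 0 6 3 2 8 6]
t=12: x=[0.0000 0.0000 0.0000 0.0000 0.6600 5.0100 3.2200 2.7700 7.1200 6.2200] k=[0 0 0 0 2 2 0 0 7 5]
t=13: x=[0.0000 0.0000 0.0000 0.2200 1.7800 1.7800 0.2200 0.7700 6.0100 5.2200] k=[0 0 0 2 5 2 0 0 7 7]
t=14: x=[0.0000 0.0000 0.2200 2.1100 4.3400 2.1100 0.2200 0.7700 6.2300 7.0000] k=[0 0 0 3 7 1 0 3 8 4]
t=15: x=[0.0000 0.0000 0.3300 3.1100 5.9000 1.5500 0.4400 3.2200 7.0100 4.4400] k=[0 0 3 4 7 5 0 1 10 4]
t=16: x=[0.0000 0.3300 2.7800 4.2200 6.4500 4.6700 0.6600 1.8800 8.3500 4.6600] k=[0 0 4 5 8 7 0 0 6 2]

[0.0000, 0.0000, 0.1481, 0.1852, 0.2963, 0.2593, 0.0000, 0.0000, 0.2222, 0.0741]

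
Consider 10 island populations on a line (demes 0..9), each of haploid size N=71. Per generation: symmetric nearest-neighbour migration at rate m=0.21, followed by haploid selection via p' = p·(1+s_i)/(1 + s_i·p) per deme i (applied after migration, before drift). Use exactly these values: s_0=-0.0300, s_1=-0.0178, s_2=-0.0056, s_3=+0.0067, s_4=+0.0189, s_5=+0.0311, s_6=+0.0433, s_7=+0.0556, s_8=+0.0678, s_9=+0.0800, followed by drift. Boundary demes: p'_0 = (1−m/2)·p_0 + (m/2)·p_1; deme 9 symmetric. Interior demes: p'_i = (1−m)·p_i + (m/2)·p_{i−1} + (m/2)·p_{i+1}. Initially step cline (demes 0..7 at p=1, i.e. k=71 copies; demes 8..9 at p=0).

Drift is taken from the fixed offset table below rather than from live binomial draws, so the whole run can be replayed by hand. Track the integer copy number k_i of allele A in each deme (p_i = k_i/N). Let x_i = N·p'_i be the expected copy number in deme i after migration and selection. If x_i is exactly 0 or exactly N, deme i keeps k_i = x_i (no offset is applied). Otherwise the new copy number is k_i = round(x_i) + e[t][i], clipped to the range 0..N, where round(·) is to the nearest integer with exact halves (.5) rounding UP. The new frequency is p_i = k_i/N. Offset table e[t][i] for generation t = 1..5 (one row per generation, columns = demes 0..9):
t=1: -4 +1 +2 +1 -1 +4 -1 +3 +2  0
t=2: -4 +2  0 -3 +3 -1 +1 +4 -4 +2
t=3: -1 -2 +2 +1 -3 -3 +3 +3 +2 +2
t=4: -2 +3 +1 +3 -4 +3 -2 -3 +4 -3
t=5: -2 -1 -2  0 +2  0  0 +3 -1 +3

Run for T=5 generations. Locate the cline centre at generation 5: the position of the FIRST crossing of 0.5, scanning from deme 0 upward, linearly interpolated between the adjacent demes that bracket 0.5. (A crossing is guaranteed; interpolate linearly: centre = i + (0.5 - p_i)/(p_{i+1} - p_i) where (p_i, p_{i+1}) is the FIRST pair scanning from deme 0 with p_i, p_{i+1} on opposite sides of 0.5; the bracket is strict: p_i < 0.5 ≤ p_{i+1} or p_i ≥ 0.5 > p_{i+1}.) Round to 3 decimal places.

7.790

t=0: k=[71 71 71 71 71 71 71 71 0 0]
t=1: x=[71.0000 71.0000 71.0000 71.0000 71.0000 71.0000 71.0000 63.8984 7.9042 0.0000] k=[71 71 71 71 71 71 71 67 10 0]
t=2: x=[71.0000 71.0000 71.0000 71.0000 71.0000 71.0000 70.5973 61.8740 15.7233 1.1327] k=[71 71 71 71 71 71 71 66 12 3]
t=3: x=[71.0000 71.0000 71.0000 71.0000 71.0000 71.0000 70.4966 61.3165 17.5782 4.2417] k=[71 71 71 71 71 71 71 64 20 6]
t=4: x=[71.0000 71.0000 71.0000 71.0000 71.0000 71.0000 70.2952 60.6044 24.1849 8.0003] k=[71 71 71 71 71 71 68 58 28 5]
t=5: x=[71.0000 71.0000 71.0000 71.0000 71.0000 70.6945 67.4122 56.5333 29.8638 7.9418] k=[71 71 71 71 71 71 67 60 29 11]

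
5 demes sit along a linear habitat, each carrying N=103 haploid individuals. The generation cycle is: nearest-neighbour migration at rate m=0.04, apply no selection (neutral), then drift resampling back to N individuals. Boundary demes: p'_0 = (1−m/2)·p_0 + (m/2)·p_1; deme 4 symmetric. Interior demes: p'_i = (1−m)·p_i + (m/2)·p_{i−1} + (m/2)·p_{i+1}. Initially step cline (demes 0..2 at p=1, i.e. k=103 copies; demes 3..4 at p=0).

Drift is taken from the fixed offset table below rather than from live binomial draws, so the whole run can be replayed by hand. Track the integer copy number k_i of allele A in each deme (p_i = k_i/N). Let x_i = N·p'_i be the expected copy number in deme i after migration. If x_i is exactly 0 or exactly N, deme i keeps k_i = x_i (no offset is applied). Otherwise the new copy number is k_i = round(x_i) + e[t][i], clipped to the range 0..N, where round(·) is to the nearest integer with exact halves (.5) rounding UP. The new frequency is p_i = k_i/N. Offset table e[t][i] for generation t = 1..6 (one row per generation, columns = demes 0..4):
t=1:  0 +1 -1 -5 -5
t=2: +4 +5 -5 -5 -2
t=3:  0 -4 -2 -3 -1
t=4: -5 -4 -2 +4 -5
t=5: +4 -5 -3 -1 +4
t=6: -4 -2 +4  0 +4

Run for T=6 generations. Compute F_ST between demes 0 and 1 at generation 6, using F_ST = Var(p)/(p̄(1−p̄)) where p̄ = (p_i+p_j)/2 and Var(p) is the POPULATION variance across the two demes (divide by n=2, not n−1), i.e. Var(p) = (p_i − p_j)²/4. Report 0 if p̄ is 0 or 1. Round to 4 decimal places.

t=0: k=[103 103 103 0 0]
t=1: x=[103.0000 103.0000 100.9400 2.0600 0.0000] k=[103 103 100 0 0]
t=2: x=[103.0000 102.9400 98.0600 2.0000 0.0000] k=[103 103 93 0 0]
t=3: x=[103.0000 102.8000 91.3400 1.8600 0.0000] k=[103 99 89 0 0]
t=4: x=[102.9200 98.8800 87.4200 1.7800 0.0000] k=[98 95 85 6 0]
t=5: x=[97.9400 94.8600 83.6200 7.4600 0.1200] k=[102 90 81 6 4]
t=6: x=[101.7600 90.0600 79.6800 7.4600 4.0400] k=[98 88 84 7 8]

0.0269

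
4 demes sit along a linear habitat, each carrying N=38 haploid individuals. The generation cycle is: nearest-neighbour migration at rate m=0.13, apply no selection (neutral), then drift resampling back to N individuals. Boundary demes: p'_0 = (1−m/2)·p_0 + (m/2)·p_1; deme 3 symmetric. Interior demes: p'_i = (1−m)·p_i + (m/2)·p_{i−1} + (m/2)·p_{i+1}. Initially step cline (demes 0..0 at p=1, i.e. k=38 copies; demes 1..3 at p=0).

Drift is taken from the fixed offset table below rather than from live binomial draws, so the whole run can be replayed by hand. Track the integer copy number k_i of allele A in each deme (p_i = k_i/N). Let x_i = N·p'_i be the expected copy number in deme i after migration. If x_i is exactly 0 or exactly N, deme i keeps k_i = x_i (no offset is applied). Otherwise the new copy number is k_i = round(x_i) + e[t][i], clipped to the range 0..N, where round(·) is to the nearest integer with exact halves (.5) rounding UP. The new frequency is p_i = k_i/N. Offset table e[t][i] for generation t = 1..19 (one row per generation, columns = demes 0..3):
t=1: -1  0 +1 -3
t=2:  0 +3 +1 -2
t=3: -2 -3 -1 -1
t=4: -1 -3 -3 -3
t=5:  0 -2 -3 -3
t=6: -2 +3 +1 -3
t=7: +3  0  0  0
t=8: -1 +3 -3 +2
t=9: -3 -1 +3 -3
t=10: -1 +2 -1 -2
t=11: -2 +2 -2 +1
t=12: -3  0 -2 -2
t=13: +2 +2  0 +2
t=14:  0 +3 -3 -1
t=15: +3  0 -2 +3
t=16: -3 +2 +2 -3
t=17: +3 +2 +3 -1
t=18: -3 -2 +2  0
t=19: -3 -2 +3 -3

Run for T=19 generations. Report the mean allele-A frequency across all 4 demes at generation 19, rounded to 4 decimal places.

0.2237

t=0: k=[38 0 0 0]
t=1: x=[35.5300 2.4700 0.0000 0.0000] k=[35 2 0 0]
t=2: x=[32.8550 4.0150 0.1300 0.0000] k=[33 7 1 0]
t=3: x=[31.3100 8.3000 1.3250 0.0650] k=[29 5 0 0]
t=4: x=[27.4400 6.2350 0.3250 0.0000] k=[26 3 0 0]
t=5: x=[24.5050 4.3000 0.1950 0.0000] k=[25 2 0 0]
t=6: x=[23.5050 3.3650 0.1300 0.0000] k=[22 6 1 0]
t=7: x=[20.9600 6.7150 1.2600 0.0650] k=[24 7 1 0]
t=8: x=[22.8950 7.7150 1.3250 0.0650] k=[22 11 0 2]
t=9: x=[21.2850 11.0000 0.8450 1.8700] k=[18 10 4 0]
t=10: x=[17.4800 10.1300 4.1300 0.2600] k=[16 12 3 0]
t=11: x=[15.7400 11.6750 3.3900 0.1950] k=[14 14 1 1]
t=12: x=[14.0000 13.1550 1.8450 1.0000] k=[11 13 0 0]
t=13: x=[11.1300 12.0250 0.8450 0.0000] k=[13 14 1 0]
t=14: x=[13.0650 13.0900 1.7800 0.0650] k=[13 16 0 0]
t=15: x=[13.1950 14.7650 1.0400 0.0000] k=[16 15 0 0]
t=16: x=[15.9350 14.0900 0.9750 0.0000] k=[13 16 3 0]
t=17: x=[13.1950 14.9600 3.6500 0.1950] k=[16 17 7 0]
t=18: x=[16.0650 16.2850 7.1950 0.4550] k=[13 14 9 0]
t=19: x=[13.0650 13.6100 8.7400 0.5850] k=[10 12 12 0]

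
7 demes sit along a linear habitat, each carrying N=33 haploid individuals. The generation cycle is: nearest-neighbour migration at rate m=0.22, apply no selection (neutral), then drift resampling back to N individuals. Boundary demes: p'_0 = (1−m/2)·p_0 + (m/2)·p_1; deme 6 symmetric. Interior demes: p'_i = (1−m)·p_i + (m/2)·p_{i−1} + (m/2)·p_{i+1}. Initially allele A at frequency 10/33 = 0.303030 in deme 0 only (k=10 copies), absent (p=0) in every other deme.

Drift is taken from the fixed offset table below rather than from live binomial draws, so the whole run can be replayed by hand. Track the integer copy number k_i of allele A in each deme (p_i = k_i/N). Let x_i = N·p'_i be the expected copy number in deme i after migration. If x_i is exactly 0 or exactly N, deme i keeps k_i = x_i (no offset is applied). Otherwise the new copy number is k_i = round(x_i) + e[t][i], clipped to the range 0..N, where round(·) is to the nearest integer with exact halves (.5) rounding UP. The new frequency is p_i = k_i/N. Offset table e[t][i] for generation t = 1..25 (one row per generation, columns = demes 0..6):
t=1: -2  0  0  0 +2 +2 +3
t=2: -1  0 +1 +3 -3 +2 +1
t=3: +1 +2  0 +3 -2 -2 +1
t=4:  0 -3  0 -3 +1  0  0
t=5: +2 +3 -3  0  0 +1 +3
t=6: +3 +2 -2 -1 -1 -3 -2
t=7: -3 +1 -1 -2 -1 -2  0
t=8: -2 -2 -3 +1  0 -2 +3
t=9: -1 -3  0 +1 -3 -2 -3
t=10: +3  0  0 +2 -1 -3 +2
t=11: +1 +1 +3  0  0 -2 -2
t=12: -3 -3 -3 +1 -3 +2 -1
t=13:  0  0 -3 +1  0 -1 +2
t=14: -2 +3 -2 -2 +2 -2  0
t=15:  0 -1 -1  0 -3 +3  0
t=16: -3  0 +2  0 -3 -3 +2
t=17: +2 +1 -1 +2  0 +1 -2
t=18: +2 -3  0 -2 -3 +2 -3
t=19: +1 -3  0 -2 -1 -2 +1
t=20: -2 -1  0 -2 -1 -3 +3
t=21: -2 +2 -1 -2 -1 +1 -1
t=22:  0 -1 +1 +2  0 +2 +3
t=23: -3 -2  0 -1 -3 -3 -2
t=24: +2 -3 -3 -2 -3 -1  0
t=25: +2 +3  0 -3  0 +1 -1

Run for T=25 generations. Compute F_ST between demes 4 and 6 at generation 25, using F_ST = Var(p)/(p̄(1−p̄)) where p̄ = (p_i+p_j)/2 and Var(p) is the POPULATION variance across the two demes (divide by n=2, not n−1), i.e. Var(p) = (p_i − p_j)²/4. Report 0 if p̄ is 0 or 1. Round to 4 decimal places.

0.0476

t=0: k=[10 0 0 0 0 0 0]
t=1: x=[8.9000 1.1000 0.0000 0.0000 0.0000 0.0000 0.0000] k=[7 1 0 0 0 0 0]
t=2: x=[6.3400 1.5500 0.1100 0.0000 0.0000 0.0000 0.0000] k=[5 2 1 0 0 0 0]
t=3: x=[4.6700 2.2200 1.0000 0.1100 0.0000 0.0000 0.0000] k=[6 4 1 3 0 0 0]
t=4: x=[5.7800 3.8900 1.5500 2.4500 0.3300 0.0000 0.0000] k=[6 1 2 0 1 0 0]
t=5: x=[5.4500 1.6600 1.6700 0.3300 0.7800 0.1100 0.0000] k=[7 5 0 0 1 1 0]
t=6: x=[6.7800 4.6700 0.5500 0.1100 0.8900 0.8900 0.1100] k=[10 7 0 0 0 0 0]
t=7: x=[9.6700 6.5600 0.7700 0.0000 0.0000 0.0000 0.0000] k=[7 8 0 0 0 0 0]
t=8: x=[7.1100 7.0100 0.8800 0.0000 0.0000 0.0000 0.0000] k=[5 5 0 0 0 0 0]
t=9: x=[5.0000 4.4500 0.5500 0.0000 0.0000 0.0000 0.0000] k=[4 1 1 0 0 0 0]
t=10: x=[3.6700 1.3300 0.8900 0.1100 0.0000 0.0000 0.0000] k=[7 1 1 2 0 0 0]
t=11: x=[6.3400 1.6600 1.1100 1.6700 0.2200 0.0000 0.0000] k=[7 3 4 2 0 0 0]
t=12: x=[6.5600 3.5500 3.6700 2.0000 0.2200 0.0000 0.0000] k=[4 1 1 3 0 0 0]
t=13: x=[3.6700 1.3300 1.2200 2.4500 0.3300 0.0000 0.0000] k=[4 1 0 3 0 0 0]
t=14: x=[3.6700 1.2200 0.4400 2.3400 0.3300 0.0000 0.0000] k=[2 4 0 0 2 0 0]
t=15: x=[2.2200 3.3400 0.4400 0.2200 1.5600 0.2200 0.0000] k=[2 2 0 0 0 3 0]
t=16: x=[2.0000 1.7800 0.2200 0.0000 0.3300 2.3400 0.3300] k=[0 2 2 0 0 0 2]
t=17: x=[0.2200 1.7800 1.7800 0.2200 0.0000 0.2200 1.7800] k=[2 3 1 2 0 1 0]
t=18: x=[2.1100 2.6700 1.3300 1.6700 0.3300 0.7800 0.1100] k=[4 0 1 0 0 3 0]
t=19: x=[3.5600 0.5500 0.7800 0.1100 0.3300 2.3400 0.3300] k=[5 0 1 0 0 0 1]
t=20: x=[4.4500 0.6600 0.7800 0.1100 0.0000 0.1100 0.8900] k=[2 0 1 0 0 0 4]
t=21: x=[1.7800 0.3300 0.7800 0.1100 0.0000 0.4400 3.5600] k=[0 2 0 0 0 1 3]
t=22: x=[0.2200 1.5600 0.2200 0.0000 0.1100 1.1100 2.7800] k=[0 1 1 0 0 3 6]
t=23: x=[0.1100 0.8900 0.8900 0.1100 0.3300 3.0000 5.6700] k=[0 0 1 0 0 0 4]
t=24: x=[0.0000 0.1100 0.7800 0.1100 0.0000 0.4400 3.5600] k=[0 0 0 0 0 0 4]
t=25: x=[0.0000 0.0000 0.0000 0.0000 0.0000 0.4400 3.5600] k=[0 0 0 0 0 1 3]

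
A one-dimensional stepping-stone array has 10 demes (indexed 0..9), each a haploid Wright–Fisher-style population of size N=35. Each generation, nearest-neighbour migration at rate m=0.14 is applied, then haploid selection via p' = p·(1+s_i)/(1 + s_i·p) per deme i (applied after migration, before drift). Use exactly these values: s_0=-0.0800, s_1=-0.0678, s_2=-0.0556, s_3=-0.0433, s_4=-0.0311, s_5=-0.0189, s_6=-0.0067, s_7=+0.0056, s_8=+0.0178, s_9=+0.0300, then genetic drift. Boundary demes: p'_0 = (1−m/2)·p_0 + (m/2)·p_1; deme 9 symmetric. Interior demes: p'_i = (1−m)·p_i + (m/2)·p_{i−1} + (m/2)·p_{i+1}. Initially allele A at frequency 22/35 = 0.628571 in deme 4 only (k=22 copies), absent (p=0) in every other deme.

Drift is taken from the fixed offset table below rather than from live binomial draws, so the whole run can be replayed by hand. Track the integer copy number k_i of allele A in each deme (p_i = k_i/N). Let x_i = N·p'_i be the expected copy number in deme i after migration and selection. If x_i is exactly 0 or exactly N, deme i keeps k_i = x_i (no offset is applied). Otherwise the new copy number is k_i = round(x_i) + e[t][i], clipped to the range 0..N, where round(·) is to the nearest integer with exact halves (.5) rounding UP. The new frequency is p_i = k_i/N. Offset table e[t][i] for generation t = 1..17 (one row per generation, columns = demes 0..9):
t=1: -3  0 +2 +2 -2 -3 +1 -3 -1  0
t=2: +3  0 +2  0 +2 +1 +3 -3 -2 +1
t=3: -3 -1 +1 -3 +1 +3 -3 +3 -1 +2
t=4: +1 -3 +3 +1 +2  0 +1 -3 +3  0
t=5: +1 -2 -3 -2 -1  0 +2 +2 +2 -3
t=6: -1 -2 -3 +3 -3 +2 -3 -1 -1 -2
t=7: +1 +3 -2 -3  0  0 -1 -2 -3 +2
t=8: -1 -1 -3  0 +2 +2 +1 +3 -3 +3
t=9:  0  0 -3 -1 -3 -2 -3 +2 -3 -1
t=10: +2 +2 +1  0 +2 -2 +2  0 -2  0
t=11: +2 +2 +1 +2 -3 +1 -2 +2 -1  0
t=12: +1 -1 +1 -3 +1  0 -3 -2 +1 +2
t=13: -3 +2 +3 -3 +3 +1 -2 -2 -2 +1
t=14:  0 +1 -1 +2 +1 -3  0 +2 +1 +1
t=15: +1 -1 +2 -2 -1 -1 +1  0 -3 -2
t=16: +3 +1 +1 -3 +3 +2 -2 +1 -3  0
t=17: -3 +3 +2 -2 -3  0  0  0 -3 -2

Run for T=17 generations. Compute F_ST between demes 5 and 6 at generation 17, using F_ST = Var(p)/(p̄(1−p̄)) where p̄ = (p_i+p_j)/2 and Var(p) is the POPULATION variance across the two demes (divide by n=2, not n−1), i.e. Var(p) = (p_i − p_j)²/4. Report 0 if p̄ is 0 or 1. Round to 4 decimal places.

0.0448

t=0: k=[0 0 0 0 22 0 0 0 0 0]
t=1: x=[0.0000 0.0000 0.0000 1.4761 18.6450 1.5122 0.0000 0.0000 0.0000 0.0000] k=[0 0 0 3 17 0 0 0 0 0]
t=2: x=[0.0000 0.0000 0.1984 3.6237 14.5607 1.1683 0.0000 0.0000 0.0000 0.0000] k=[0 0 2 4 17 2 0 0 0 0]
t=3: x=[0.0000 0.1305 1.8948 4.5905 14.7696 2.8595 0.1391 0.0000 0.0000 0.0000] k=[0 0 3 2 16 6 0 0 0 0]
t=4: x=[0.0000 0.1958 2.5799 2.9290 14.0535 6.1823 0.4172 0.0000 0.0000 0.0000] k=[0 0 6 4 16 6 1 0 0 0]
t=5: x=[0.0000 0.3918 5.1823 4.7939 14.1927 6.2514 1.2717 0.0704 0.0000 0.0000] k=[0 0 2 3 13 6 3 2 0 0]
t=6: x=[0.0000 0.1305 1.8283 3.4885 11.5641 6.1823 3.1208 1.9402 0.1425 0.0000] k=[0 0 0 6 9 8 0 1 0 0]
t=7: x=[0.0000 0.0000 0.3969 5.5793 8.5148 7.3981 0.6259 0.8647 0.0712 0.0000] k=[0 0 0 3 9 7 0 0 0 0]
t=8: x=[0.0000 0.0000 0.1984 3.0833 8.2393 6.5478 0.4868 0.0000 0.0000 0.0000] k=[0 0 0 3 10 9 1 0 0 0]
t=9: x=[0.0000 0.0000 0.1984 3.1508 9.2238 8.3877 1.4804 0.0704 0.0000 0.0000] k=[0 0 0 2 6 6 0 2 0 0]
t=10: x=[0.0000 0.0000 0.1322 2.0528 5.5704 5.4911 0.5563 1.7292 0.1425 0.0000] k=[0 0 1 2 8 3 3 2 0 0]
t=11: x=[0.0000 0.0653 0.9459 2.2548 7.0504 3.2926 2.9120 1.9402 0.1425 0.0000] k=[0 2 2 4 4 4 1 4 0 0]
t=12: x=[0.1288 1.7402 2.0279 3.7106 3.8894 3.7260 1.4109 3.5277 0.2849 0.0000] k=[1 1 3 1 5 4 0 2 1 0]
t=13: x=[0.9221 1.0651 2.5799 1.3609 4.5241 3.7260 0.4172 1.7995 1.0173 0.0721] k=[0 3 6 0 8 5 0 0 0 1]
t=14: x=[0.1933 2.8129 5.1151 0.9387 7.0504 4.7807 0.3477 0.0000 0.0712 0.9571] k=[0 4 4 3 8 2 0 0 1 2]
t=15: x=[0.2578 3.4930 3.7348 3.2858 7.0504 2.2397 0.1391 0.0704 1.0173 1.9846] k=[1 2 6 1 6 1 1 0 0 0]
t=16: x=[0.9868 2.0690 5.1151 1.6298 5.1595 1.3255 0.9239 0.0704 0.0000 0.0000] k=[4 3 6 0 8 3 0 1 0 0]
t=17: x=[3.6484 3.0772 5.1151 0.9387 6.9131 3.0859 0.2781 0.8647 0.0712 0.0000] k=[1 6 7 0 4 3 0 1 0 0]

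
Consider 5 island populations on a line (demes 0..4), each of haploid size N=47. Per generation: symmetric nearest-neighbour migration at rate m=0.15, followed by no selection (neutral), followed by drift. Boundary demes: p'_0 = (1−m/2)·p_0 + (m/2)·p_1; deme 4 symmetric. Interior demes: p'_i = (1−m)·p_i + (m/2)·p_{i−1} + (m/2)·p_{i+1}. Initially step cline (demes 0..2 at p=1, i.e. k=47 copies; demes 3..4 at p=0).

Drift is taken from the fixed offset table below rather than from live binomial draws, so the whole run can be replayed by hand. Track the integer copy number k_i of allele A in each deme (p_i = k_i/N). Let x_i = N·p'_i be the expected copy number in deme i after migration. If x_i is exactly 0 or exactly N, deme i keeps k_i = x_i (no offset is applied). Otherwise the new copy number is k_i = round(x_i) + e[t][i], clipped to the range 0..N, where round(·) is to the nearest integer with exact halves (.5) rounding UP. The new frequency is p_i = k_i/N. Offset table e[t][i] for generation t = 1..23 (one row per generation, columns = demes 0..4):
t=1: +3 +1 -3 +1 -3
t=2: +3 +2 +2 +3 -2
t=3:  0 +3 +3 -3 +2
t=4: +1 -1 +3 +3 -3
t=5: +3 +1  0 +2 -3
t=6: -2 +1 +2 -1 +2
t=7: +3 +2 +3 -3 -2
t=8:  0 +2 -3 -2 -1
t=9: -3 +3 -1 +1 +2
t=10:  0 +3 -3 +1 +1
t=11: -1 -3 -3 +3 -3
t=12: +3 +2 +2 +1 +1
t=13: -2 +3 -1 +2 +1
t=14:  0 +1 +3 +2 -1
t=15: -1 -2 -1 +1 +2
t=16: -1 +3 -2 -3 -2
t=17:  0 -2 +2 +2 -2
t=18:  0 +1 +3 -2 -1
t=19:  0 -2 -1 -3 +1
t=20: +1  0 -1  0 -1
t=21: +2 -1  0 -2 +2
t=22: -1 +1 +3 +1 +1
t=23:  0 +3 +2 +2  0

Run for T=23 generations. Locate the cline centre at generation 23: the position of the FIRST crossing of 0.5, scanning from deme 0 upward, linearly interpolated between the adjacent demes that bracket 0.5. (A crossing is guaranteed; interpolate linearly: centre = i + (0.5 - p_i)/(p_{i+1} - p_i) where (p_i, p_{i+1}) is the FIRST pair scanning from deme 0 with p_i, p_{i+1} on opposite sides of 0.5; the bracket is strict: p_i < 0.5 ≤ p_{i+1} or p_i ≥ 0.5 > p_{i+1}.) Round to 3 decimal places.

2.958

t=0: k=[47 47 47 0 0]
t=1: x=[47.0000 47.0000 43.4750 3.5250 0.0000] k=[47 47 40 5 0]
t=2: x=[47.0000 46.4750 37.9000 7.2500 0.3750] k=[47 47 40 10 0]
t=3: x=[47.0000 46.4750 38.2750 11.5000 0.7500] k=[47 47 41 9 3]
t=4: x=[47.0000 46.5500 39.0500 10.9500 3.4500] k=[47 46 42 14 0]
t=5: x=[46.9250 45.7750 40.2000 15.0500 1.0500] k=[47 47 40 17 0]
t=6: x=[47.0000 46.4750 38.8000 17.4500 1.2750] k=[47 47 41 16 3]
t=7: x=[47.0000 46.5500 39.5750 16.9000 3.9750] k=[47 47 43 14 2]
t=8: x=[47.0000 46.7000 41.1250 15.2750 2.9000] k=[47 47 38 13 2]
t=9: x=[47.0000 46.3250 36.8000 14.0500 2.8250] k=[47 47 36 15 5]
t=10: x=[47.0000 46.1750 35.2500 15.8250 5.7500] k=[47 47 32 17 7]
t=11: x=[47.0000 45.8750 32.0000 17.3750 7.7500] k=[47 43 29 20 5]
t=12: x=[46.7000 42.2500 29.3750 19.5500 6.1250] k=[47 44 31 21 7]
t=13: x=[46.7750 43.2500 31.2250 20.7000 8.0500] k=[45 46 30 23 9]
t=14: x=[45.0750 44.7250 30.6750 22.4750 10.0500] k=[45 46 34 24 9]
t=15: x=[45.0750 45.0250 34.1500 23.6250 10.1250] k=[44 43 33 25 12]
t=16: x=[43.9250 42.3250 33.1500 24.6250 12.9750] k=[43 45 31 22 11]
t=17: x=[43.1500 43.8000 31.3750 21.8500 11.8250] k=[43 42 33 24 10]
t=18: x=[42.9250 41.4000 33.0000 23.6250 11.0500] k=[43 42 36 22 10]
t=19: x=[42.9250 41.6250 35.4000 22.1500 10.9000] k=[43 40 34 19 12]
t=20: x=[42.7750 39.7750 33.3250 19.6000 12.5250] k=[44 40 32 20 12]
t=21: x=[43.7000 39.7000 31.7000 20.3000 12.6000] k=[46 39 32 18 15]
t=22: x=[45.4750 39.0000 31.4750 18.8250 15.2250] k=[44 40 34 20 16]
t=23: x=[43.7000 39.8500 33.4000 20.7500 16.3000] k=[44 43 35 23 16]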